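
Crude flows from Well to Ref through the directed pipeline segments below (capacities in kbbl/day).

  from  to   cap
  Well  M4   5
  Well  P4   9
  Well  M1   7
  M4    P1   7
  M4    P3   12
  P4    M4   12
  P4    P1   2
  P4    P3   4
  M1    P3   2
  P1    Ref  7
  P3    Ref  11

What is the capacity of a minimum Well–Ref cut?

16

Augment Well→M4→P1→Ref: bottleneck 5, flow now 5.
Augment Well→P4→P1→Ref: bottleneck 2, flow now 7.
Augment Well→P4→P3→Ref: bottleneck 4, flow now 11.
Augment Well→M1→P3→Ref: bottleneck 2, flow now 13.
Augment Well→P4→M4→P3→Ref: bottleneck 3, flow now 16.
No augmenting path remains; maximum flow = 16.
By max-flow min-cut, the minimum cut capacity equals the max flow.
In the residual graph, reachable from Well: {Well, M1}.
Min-cut edges: Well→M4 (5), Well→P4 (9), M1→P3 (2); capacity 5 + 9 + 2 = 16.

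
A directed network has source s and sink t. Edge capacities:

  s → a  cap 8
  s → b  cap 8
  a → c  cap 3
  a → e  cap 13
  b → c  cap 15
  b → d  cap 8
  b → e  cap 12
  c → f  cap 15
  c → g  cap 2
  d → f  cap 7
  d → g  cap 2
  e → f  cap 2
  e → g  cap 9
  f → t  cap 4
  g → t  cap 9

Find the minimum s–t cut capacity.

13

Augment s→a→c→f→t: bottleneck 3, flow now 3.
Augment s→a→e→f→t: bottleneck 1, flow now 4.
Augment s→a→e→g→t: bottleneck 4, flow now 8.
Augment s→b→c→g→t: bottleneck 2, flow now 10.
Augment s→b→d→g→t: bottleneck 2, flow now 12.
Augment s→b→e→g→t: bottleneck 1, flow now 13.
No augmenting path remains; maximum flow = 13.
By max-flow min-cut, the minimum cut capacity equals the max flow.
In the residual graph, reachable from s: {s, a, b, c, d, e, f, g}.
Min-cut edges: f→t (4), g→t (9); capacity 4 + 9 = 13.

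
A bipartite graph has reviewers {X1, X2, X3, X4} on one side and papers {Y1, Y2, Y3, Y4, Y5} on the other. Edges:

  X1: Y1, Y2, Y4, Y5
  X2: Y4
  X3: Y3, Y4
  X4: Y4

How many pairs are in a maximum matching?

Unit-capacity flow: source→left, listed edges, right→sink; max matching = max flow.
Augmenting path X1→Y1 (+1); matched 1.
Augmenting path X2→Y4 (+1); matched 2.
Augmenting path X3→Y3 (+1); matched 3.
No augmenting path remains; maximum matching = 3.
König certificate: {X1, X3, Y4} is a vertex cover of size 3 (every listed pair touches it), so no matching can be larger.

3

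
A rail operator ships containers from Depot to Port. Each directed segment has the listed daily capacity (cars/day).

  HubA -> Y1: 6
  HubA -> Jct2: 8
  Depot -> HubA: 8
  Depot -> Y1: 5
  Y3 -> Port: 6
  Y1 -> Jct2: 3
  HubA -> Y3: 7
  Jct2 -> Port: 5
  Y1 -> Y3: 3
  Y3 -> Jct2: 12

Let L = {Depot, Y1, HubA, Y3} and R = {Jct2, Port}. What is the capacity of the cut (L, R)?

Edges leaving {Depot, Y1, HubA, Y3}: Y1→Jct2 (3), HubA→Jct2 (8), Y3→Jct2 (12), Y3→Port (6).
Cut capacity = 3 + 8 + 12 + 6 = 29.

29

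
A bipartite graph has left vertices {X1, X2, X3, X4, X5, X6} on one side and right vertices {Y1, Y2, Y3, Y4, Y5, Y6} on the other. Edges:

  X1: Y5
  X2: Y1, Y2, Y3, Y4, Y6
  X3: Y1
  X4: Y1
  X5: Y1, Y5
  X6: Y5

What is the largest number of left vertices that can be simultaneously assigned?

Unit-capacity flow: source→left, listed edges, right→sink; max matching = max flow.
Augmenting path X1→Y5 (+1); matched 1.
Augmenting path X2→Y1 (+1); matched 2.
Augmenting path X3→Y1→X2→Y2 (+1); matched 3.
No augmenting path remains; maximum matching = 3.
König certificate: {X2, Y1, Y5} is a vertex cover of size 3 (every listed pair touches it), so no matching can be larger.

3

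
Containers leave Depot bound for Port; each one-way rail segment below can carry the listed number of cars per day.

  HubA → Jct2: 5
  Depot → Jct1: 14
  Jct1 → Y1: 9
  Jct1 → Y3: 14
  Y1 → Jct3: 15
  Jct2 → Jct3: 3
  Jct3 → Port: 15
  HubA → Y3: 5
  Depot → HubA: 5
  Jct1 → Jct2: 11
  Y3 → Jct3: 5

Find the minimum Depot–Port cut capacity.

Augment Depot→Jct1→Y1→Jct3→Port: bottleneck 9, flow now 9.
Augment Depot→Jct1→Jct2→Jct3→Port: bottleneck 3, flow now 12.
Augment Depot→Jct1→Y3→Jct3→Port: bottleneck 2, flow now 14.
Augment Depot→HubA→Y3→Jct3→Port: bottleneck 1, flow now 15.
No augmenting path remains; maximum flow = 15.
By max-flow min-cut, the minimum cut capacity equals the max flow.
In the residual graph, reachable from Depot: {Depot, Jct1, HubA, Y1, Jct2, Y3, Jct3}.
Min-cut edges: Jct3→Port (15); capacity 15 = 15.

15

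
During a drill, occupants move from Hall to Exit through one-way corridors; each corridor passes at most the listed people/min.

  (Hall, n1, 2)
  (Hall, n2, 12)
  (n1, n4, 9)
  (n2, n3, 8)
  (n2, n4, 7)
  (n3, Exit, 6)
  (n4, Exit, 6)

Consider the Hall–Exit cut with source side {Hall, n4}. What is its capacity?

Edges leaving {Hall, n4}: Hall→n1 (2), Hall→n2 (12), n4→Exit (6).
Cut capacity = 2 + 12 + 6 = 20.

20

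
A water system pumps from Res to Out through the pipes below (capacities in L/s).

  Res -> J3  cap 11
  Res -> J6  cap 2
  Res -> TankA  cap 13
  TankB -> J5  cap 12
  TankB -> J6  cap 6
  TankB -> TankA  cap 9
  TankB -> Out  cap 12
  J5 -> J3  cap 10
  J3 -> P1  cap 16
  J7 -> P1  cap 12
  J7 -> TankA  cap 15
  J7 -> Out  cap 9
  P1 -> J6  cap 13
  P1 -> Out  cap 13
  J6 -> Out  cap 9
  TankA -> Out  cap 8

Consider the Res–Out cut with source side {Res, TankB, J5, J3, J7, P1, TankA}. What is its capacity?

63

Edges leaving {Res, TankB, J5, J3, J7, P1, TankA}: Res→J6 (2), TankB→J6 (6), TankB→Out (12), J7→Out (9), P1→J6 (13), P1→Out (13), TankA→Out (8).
Cut capacity = 2 + 6 + 12 + 9 + 13 + 13 + 8 = 63.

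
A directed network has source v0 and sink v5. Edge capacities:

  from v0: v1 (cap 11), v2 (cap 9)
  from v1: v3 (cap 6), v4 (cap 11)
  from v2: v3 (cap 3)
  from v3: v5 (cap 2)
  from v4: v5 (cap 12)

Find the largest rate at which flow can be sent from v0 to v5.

13

Augment v0→v1→v3→v5: bottleneck 2, flow now 2.
Augment v0→v1→v4→v5: bottleneck 9, flow now 11.
Augment v0→v2→v3→v1→v4→v5: bottleneck 2, flow now 13. (uses reverse residual edge)
No augmenting path remains; maximum flow = 13.
In the residual graph, reachable from v0: {v0, v2, v3}.
Min-cut edges: v0→v1 (11), v3→v5 (2); capacity 11 + 2 = 13.
This cut is saturated, so no flow can exceed 13.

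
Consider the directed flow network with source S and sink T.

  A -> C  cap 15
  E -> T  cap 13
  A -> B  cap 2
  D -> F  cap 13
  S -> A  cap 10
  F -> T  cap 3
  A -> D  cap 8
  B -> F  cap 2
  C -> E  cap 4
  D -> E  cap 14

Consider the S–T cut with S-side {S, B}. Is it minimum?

Given cut capacity: 10 + 2 = 12.
Augment S→A→B→F→T: bottleneck 2, flow now 2.
Augment S→A→C→E→T: bottleneck 4, flow now 6.
Augment S→A→D→E→T: bottleneck 4, flow now 10.
No augmenting path remains; maximum flow = 10.
In the residual graph, reachable from S: {S}.
Min-cut edges: S→A (10); capacity 10 = 10.
Cut capacity 12 exceeds the max flow 10, so it is not minimum.

No — its capacity is 12, but the minimum cut has capacity 10.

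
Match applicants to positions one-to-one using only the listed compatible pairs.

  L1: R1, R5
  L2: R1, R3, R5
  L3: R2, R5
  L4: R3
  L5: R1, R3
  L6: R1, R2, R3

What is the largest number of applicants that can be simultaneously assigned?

4

Unit-capacity flow: source→left, listed edges, right→sink; max matching = max flow.
Augmenting path L1→R1 (+1); matched 1.
Augmenting path L2→R3 (+1); matched 2.
Augmenting path L3→R2 (+1); matched 3.
Augmenting path L4→R3→L2→R5 (+1); matched 4.
No augmenting path remains; maximum matching = 4.
König certificate: {R1, R2, R3, R5} is a vertex cover of size 4 (every listed pair touches it), so no matching can be larger.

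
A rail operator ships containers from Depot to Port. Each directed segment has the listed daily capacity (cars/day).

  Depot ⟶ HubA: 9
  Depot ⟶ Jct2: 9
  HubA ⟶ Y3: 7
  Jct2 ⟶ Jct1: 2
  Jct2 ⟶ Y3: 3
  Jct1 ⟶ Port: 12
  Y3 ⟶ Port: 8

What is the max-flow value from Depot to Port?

10

Augment Depot→HubA→Y3→Port: bottleneck 7, flow now 7.
Augment Depot→Jct2→Jct1→Port: bottleneck 2, flow now 9.
Augment Depot→Jct2→Y3→Port: bottleneck 1, flow now 10.
No augmenting path remains; maximum flow = 10.
In the residual graph, reachable from Depot: {Depot, HubA, Jct2, Y3}.
Min-cut edges: Jct2→Jct1 (2), Y3→Port (8); capacity 2 + 8 = 10.
This cut is saturated, so no flow can exceed 10.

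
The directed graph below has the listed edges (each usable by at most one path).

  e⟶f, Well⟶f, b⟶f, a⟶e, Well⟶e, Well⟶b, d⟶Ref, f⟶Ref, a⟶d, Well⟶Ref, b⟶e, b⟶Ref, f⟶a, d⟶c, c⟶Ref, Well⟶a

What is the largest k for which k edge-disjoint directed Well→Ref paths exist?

4

Assign every edge capacity 1; by Menger, the answer equals the max flow.
Path Well→Ref (+1); total 1.
Path Well→b→Ref (+1); total 2.
Path Well→f→Ref (+1); total 3.
Path Well→a→d→Ref (+1); total 4.
No residual Well→Ref path; max flow = 4.
Certifying cut of size 4: {Well→Ref, Well→b, a→d, f→Ref}.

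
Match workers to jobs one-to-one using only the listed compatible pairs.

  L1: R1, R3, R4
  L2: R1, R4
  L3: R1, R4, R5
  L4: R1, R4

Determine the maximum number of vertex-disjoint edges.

4

Unit-capacity flow: source→left, listed edges, right→sink; max matching = max flow.
Augmenting path L1→R1 (+1); matched 1.
Augmenting path L2→R4 (+1); matched 2.
Augmenting path L3→R5 (+1); matched 3.
Augmenting path L4→R1→L1→R3 (+1); matched 4.
No augmenting path remains; maximum matching = 4.
König certificate: {L1, L2, L3, L4} is a vertex cover of size 4 (every listed pair touches it), so no matching can be larger.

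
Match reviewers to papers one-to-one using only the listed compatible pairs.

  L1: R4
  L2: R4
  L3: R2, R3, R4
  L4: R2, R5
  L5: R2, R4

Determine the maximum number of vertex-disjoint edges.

Unit-capacity flow: source→left, listed edges, right→sink; max matching = max flow.
Augmenting path L1→R4 (+1); matched 1.
Augmenting path L3→R2 (+1); matched 2.
Augmenting path L4→R5 (+1); matched 3.
Augmenting path L5→R2→L3→R3 (+1); matched 4.
No augmenting path remains; maximum matching = 4.
König certificate: {L3, L4, L5, R4} is a vertex cover of size 4 (every listed pair touches it), so no matching can be larger.

4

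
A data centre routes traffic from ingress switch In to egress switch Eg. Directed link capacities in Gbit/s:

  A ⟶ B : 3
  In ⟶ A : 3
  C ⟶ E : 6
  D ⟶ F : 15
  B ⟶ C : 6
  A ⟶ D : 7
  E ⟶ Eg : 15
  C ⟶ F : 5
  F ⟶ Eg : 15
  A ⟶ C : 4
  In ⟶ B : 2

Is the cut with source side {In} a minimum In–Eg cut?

Yes — it is a minimum cut (capacity 5).

Given cut capacity: 3 + 2 = 5.
Augment In→A→C→E→Eg: bottleneck 3, flow now 3.
Augment In→B→C→E→Eg: bottleneck 2, flow now 5.
No augmenting path remains; maximum flow = 5.
Cut capacity 5 equals the max flow, so it is a minimum cut.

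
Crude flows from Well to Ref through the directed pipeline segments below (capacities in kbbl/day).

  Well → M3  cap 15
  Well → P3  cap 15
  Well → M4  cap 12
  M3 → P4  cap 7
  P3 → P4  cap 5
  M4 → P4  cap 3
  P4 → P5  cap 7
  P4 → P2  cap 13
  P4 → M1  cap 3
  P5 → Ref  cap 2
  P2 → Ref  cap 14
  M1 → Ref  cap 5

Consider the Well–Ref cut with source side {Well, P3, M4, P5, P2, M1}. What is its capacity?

Edges leaving {Well, P3, M4, P5, P2, M1}: Well→M3 (15), P3→P4 (5), M4→P4 (3), P5→Ref (2), P2→Ref (14), M1→Ref (5).
Cut capacity = 15 + 5 + 3 + 2 + 14 + 5 = 44.

44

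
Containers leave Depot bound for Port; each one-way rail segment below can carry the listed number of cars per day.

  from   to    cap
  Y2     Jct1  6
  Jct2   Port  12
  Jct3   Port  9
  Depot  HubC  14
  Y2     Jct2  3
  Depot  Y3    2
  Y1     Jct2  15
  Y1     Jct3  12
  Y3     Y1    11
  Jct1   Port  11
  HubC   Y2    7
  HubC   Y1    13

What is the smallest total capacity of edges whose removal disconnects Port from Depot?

Augment Depot→Y3→Y1→Jct3→Port: bottleneck 2, flow now 2.
Augment Depot→HubC→Y2→Jct1→Port: bottleneck 6, flow now 8.
Augment Depot→HubC→Y2→Jct2→Port: bottleneck 1, flow now 9.
Augment Depot→HubC→Y1→Jct3→Port: bottleneck 7, flow now 16.
No augmenting path remains; maximum flow = 16.
By max-flow min-cut, the minimum cut capacity equals the max flow.
In the residual graph, reachable from Depot: {Depot}.
Min-cut edges: Depot→Y3 (2), Depot→HubC (14); capacity 2 + 14 = 16.

16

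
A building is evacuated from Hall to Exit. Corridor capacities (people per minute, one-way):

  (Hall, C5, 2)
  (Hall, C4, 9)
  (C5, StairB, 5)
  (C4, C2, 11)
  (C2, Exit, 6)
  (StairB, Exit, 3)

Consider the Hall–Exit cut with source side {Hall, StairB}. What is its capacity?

Edges leaving {Hall, StairB}: Hall→C5 (2), Hall→C4 (9), StairB→Exit (3).
Cut capacity = 2 + 9 + 3 = 14.

14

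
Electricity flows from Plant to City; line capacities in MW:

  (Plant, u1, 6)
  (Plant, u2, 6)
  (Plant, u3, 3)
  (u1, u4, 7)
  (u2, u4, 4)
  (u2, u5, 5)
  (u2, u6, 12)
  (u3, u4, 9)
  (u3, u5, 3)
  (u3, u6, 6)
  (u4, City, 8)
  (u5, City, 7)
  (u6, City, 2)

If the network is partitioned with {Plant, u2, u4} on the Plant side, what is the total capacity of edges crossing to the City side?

Edges leaving {Plant, u2, u4}: Plant→u1 (6), Plant→u3 (3), u2→u5 (5), u2→u6 (12), u4→City (8).
Cut capacity = 6 + 3 + 5 + 12 + 8 = 34.

34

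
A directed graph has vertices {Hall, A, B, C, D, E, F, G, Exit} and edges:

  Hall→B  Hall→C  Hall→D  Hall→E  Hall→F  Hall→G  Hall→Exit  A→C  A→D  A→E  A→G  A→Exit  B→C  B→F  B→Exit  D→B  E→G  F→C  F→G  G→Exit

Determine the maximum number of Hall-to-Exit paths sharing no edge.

Assign every edge capacity 1; by Menger, the answer equals the max flow.
Path Hall→Exit (+1); total 1.
Path Hall→B→Exit (+1); total 2.
Path Hall→G→Exit (+1); total 3.
No residual Hall→Exit path; max flow = 3.
Certifying cut of size 3: {B→Exit, G→Exit, Hall→Exit}.

3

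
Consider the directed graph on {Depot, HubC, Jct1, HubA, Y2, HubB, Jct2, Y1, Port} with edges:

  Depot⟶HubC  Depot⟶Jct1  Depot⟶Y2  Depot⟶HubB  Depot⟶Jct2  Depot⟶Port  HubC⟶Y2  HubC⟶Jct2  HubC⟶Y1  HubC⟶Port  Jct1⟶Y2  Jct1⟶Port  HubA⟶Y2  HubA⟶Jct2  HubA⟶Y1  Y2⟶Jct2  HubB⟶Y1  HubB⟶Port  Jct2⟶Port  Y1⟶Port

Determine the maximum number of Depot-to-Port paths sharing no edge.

Assign every edge capacity 1; by Menger, the answer equals the max flow.
Path Depot→Port (+1); total 1.
Path Depot→HubC→Port (+1); total 2.
Path Depot→Jct1→Port (+1); total 3.
Path Depot→HubB→Port (+1); total 4.
Path Depot→Jct2→Port (+1); total 5.
No residual Depot→Port path; max flow = 5.
Certifying cut of size 5: {Depot→HubB, Depot→HubC, Depot→Jct1, Depot→Port, Jct2→Port}.

5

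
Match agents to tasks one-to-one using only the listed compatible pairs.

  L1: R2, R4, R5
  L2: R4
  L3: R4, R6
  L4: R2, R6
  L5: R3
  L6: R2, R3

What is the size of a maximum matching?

5

Unit-capacity flow: source→left, listed edges, right→sink; max matching = max flow.
Augmenting path L1→R2 (+1); matched 1.
Augmenting path L2→R4 (+1); matched 2.
Augmenting path L3→R6 (+1); matched 3.
Augmenting path L5→R3 (+1); matched 4.
Augmenting path L4→R2→L1→R5 (+1); matched 5.
No augmenting path remains; maximum matching = 5.
König certificate: {L1, R2, R3, R4, R6} is a vertex cover of size 5 (every listed pair touches it), so no matching can be larger.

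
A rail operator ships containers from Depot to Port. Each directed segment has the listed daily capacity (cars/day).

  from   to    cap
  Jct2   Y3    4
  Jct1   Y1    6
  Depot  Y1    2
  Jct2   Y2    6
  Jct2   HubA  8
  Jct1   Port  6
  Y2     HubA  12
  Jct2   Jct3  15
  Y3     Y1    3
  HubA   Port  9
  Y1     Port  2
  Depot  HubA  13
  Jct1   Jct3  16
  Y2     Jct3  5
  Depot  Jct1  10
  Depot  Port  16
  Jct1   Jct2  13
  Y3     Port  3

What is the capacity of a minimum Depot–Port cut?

36

Augment Depot→Port: bottleneck 16, flow now 16.
Augment Depot→Jct1→Port: bottleneck 6, flow now 22.
Augment Depot→HubA→Port: bottleneck 9, flow now 31.
Augment Depot→Y1→Port: bottleneck 2, flow now 33.
Augment Depot→Jct1→Jct2→Y3→Port: bottleneck 3, flow now 36.
No augmenting path remains; maximum flow = 36.
By max-flow min-cut, the minimum cut capacity equals the max flow.
In the residual graph, reachable from Depot: {Depot, Jct1, Jct2, Y2, Jct3, HubA, Y3, Y1}.
Min-cut edges: Depot→Port (16), Jct1→Port (6), HubA→Port (9), Y3→Port (3), Y1→Port (2); capacity 16 + 6 + 9 + 3 + 2 = 36.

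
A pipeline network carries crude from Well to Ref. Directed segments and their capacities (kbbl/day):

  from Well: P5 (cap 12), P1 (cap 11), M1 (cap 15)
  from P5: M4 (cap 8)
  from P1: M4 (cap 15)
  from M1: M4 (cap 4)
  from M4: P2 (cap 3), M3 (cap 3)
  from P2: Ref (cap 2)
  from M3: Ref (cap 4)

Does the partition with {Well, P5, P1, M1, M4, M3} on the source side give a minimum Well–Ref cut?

Given cut capacity: 3 + 4 = 7.
Augment Well→P5→M4→P2→Ref: bottleneck 2, flow now 2.
Augment Well→P5→M4→M3→Ref: bottleneck 3, flow now 5.
No augmenting path remains; maximum flow = 5.
In the residual graph, reachable from Well: {Well, P5, P1, M1, M4, P2}.
Min-cut edges: M4→M3 (3), P2→Ref (2); capacity 3 + 2 = 5.
Cut capacity 7 exceeds the max flow 5, so it is not minimum.

No — its capacity is 7, but the minimum cut has capacity 5.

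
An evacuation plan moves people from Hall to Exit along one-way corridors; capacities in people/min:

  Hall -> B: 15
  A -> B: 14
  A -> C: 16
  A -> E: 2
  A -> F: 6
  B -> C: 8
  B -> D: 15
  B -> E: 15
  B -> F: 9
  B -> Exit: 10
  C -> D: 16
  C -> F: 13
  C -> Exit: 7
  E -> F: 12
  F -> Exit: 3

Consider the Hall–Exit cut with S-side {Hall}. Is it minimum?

Given cut capacity: 15 = 15.
Augment Hall→B→Exit: bottleneck 10, flow now 10.
Augment Hall→B→C→Exit: bottleneck 5, flow now 15.
No augmenting path remains; maximum flow = 15.
Cut capacity 15 equals the max flow, so it is a minimum cut.

Yes — it is a minimum cut (capacity 15).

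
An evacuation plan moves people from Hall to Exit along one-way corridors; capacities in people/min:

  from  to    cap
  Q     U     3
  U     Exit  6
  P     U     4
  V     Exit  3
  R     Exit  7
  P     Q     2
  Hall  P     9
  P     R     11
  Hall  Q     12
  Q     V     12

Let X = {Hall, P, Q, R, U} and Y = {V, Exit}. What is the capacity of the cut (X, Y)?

25

Edges leaving {Hall, P, Q, R, U}: Q→V (12), R→Exit (7), U→Exit (6).
Cut capacity = 12 + 7 + 6 = 25.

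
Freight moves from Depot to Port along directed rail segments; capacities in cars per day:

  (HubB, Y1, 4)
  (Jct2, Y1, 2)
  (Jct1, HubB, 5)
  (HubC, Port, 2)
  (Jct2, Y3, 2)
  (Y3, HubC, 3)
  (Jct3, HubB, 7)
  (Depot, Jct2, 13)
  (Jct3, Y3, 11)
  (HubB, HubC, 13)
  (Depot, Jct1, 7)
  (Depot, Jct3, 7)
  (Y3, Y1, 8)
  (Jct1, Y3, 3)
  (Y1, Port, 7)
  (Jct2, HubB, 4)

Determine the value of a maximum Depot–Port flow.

9

Augment Depot→Jct2→Y1→Port: bottleneck 2, flow now 2.
Augment Depot→Jct1→Y3→Y1→Port: bottleneck 3, flow now 5.
Augment Depot→Jct1→HubB→Y1→Port: bottleneck 2, flow now 7.
Augment Depot→Jct1→HubB→HubC→Port: bottleneck 2, flow now 9.
No augmenting path remains; maximum flow = 9.
In the residual graph, reachable from Depot: {Depot, Jct1, Jct2, Jct3, Y3, HubB, Y1, HubC}.
Min-cut edges: Y1→Port (7), HubC→Port (2); capacity 7 + 2 = 9.
This cut is saturated, so no flow can exceed 9.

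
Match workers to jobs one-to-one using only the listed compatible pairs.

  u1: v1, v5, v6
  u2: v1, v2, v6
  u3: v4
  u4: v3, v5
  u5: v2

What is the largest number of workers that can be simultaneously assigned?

Unit-capacity flow: source→left, listed edges, right→sink; max matching = max flow.
Augmenting path u1→v1 (+1); matched 1.
Augmenting path u2→v2 (+1); matched 2.
Augmenting path u3→v4 (+1); matched 3.
Augmenting path u4→v3 (+1); matched 4.
Augmenting path u5→v2→u2→v6 (+1); matched 5.
No augmenting path remains; maximum matching = 5.
König certificate: {u1, u2, u3, u4, u5} is a vertex cover of size 5 (every listed pair touches it), so no matching can be larger.

5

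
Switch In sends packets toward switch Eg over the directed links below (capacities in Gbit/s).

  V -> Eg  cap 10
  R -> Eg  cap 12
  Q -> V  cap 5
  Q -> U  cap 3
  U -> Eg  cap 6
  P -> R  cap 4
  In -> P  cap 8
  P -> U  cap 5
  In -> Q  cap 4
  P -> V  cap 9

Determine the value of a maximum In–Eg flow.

12

Augment In→P→R→Eg: bottleneck 4, flow now 4.
Augment In→P→U→Eg: bottleneck 4, flow now 8.
Augment In→Q→U→Eg: bottleneck 2, flow now 10.
Augment In→Q→V→Eg: bottleneck 2, flow now 12.
No augmenting path remains; maximum flow = 12.
In the residual graph, reachable from In: {In}.
Min-cut edges: In→P (8), In→Q (4); capacity 8 + 4 = 12.
This cut is saturated, so no flow can exceed 12.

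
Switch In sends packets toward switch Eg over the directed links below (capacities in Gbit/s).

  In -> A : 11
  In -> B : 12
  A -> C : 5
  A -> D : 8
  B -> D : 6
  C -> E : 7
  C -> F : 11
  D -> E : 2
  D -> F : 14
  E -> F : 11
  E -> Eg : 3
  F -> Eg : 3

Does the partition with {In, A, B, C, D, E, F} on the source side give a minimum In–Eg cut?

Given cut capacity: 3 + 3 = 6.
Augment In→A→C→E→Eg: bottleneck 3, flow now 3.
Augment In→A→C→F→Eg: bottleneck 2, flow now 5.
Augment In→A→D→F→Eg: bottleneck 1, flow now 6.
No augmenting path remains; maximum flow = 6.
Cut capacity 6 equals the max flow, so it is a minimum cut.

Yes — it is a minimum cut (capacity 6).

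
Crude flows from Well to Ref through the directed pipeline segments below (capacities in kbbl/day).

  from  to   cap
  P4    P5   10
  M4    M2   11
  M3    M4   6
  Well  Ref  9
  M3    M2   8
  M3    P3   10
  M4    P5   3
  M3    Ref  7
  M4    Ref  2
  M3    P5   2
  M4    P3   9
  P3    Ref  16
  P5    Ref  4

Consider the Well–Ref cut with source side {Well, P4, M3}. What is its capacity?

52

Edges leaving {Well, P4, M3}: Well→Ref (9), P4→P5 (10), M3→M4 (6), M3→M2 (8), M3→P5 (2), M3→P3 (10), M3→Ref (7).
Cut capacity = 9 + 10 + 6 + 8 + 2 + 10 + 7 = 52.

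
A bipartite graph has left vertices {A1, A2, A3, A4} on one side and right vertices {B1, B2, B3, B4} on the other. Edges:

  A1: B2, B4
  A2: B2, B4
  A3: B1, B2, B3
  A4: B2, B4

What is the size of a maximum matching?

3

Unit-capacity flow: source→left, listed edges, right→sink; max matching = max flow.
Augmenting path A1→B2 (+1); matched 1.
Augmenting path A2→B4 (+1); matched 2.
Augmenting path A3→B1 (+1); matched 3.
No augmenting path remains; maximum matching = 3.
König certificate: {A3, B2, B4} is a vertex cover of size 3 (every listed pair touches it), so no matching can be larger.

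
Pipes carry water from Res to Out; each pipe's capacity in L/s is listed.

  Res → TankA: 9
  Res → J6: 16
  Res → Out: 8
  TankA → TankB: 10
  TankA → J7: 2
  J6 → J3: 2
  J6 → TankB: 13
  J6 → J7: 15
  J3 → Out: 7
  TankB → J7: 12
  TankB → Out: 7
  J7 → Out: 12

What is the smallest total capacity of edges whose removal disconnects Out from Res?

Augment Res→Out: bottleneck 8, flow now 8.
Augment Res→TankA→TankB→Out: bottleneck 7, flow now 15.
Augment Res→TankA→J7→Out: bottleneck 2, flow now 17.
Augment Res→J6→J3→Out: bottleneck 2, flow now 19.
Augment Res→J6→J7→Out: bottleneck 10, flow now 29.
No augmenting path remains; maximum flow = 29.
By max-flow min-cut, the minimum cut capacity equals the max flow.
In the residual graph, reachable from Res: {Res, TankA, J6, TankB, J7}.
Min-cut edges: Res→Out (8), J6→J3 (2), TankB→Out (7), J7→Out (12); capacity 8 + 2 + 7 + 12 = 29.

29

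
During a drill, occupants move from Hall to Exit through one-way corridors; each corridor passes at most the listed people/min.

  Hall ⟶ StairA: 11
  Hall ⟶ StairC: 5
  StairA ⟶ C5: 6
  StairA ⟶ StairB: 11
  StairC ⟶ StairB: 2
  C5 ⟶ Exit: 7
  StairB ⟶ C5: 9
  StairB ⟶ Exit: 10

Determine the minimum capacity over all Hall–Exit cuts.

Augment Hall→StairA→C5→Exit: bottleneck 6, flow now 6.
Augment Hall→StairA→StairB→Exit: bottleneck 5, flow now 11.
Augment Hall→StairC→StairB→Exit: bottleneck 2, flow now 13.
No augmenting path remains; maximum flow = 13.
By max-flow min-cut, the minimum cut capacity equals the max flow.
In the residual graph, reachable from Hall: {Hall, StairC}.
Min-cut edges: Hall→StairA (11), StairC→StairB (2); capacity 11 + 2 = 13.

13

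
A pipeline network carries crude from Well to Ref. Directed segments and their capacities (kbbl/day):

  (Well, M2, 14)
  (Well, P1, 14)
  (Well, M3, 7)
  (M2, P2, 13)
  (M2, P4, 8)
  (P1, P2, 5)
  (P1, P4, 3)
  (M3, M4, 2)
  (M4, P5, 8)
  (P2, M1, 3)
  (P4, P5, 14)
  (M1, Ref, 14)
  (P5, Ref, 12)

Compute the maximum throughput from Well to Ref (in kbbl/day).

Augment Well→M2→P2→M1→Ref: bottleneck 3, flow now 3.
Augment Well→M2→P4→P5→Ref: bottleneck 8, flow now 11.
Augment Well→P1→P4→P5→Ref: bottleneck 3, flow now 14.
Augment Well→M3→M4→P5→Ref: bottleneck 1, flow now 15.
No augmenting path remains; maximum flow = 15.
In the residual graph, reachable from Well: {Well, M2, P1, M3, M4, P2, P4, P5}.
Min-cut edges: P2→M1 (3), P5→Ref (12); capacity 3 + 12 = 15.
This cut is saturated, so no flow can exceed 15.

15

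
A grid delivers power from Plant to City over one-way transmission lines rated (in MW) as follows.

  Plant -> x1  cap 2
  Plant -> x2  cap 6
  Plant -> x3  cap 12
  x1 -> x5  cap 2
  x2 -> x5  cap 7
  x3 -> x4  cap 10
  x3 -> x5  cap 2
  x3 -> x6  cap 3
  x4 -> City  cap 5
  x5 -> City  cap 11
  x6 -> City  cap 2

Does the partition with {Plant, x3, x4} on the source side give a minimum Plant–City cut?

No — its capacity is 18, but the minimum cut has capacity 17.

Given cut capacity: 2 + 6 + 2 + 3 + 5 = 18.
Augment Plant→x1→x5→City: bottleneck 2, flow now 2.
Augment Plant→x2→x5→City: bottleneck 6, flow now 8.
Augment Plant→x3→x4→City: bottleneck 5, flow now 13.
Augment Plant→x3→x5→City: bottleneck 2, flow now 15.
Augment Plant→x3→x6→City: bottleneck 2, flow now 17.
No augmenting path remains; maximum flow = 17.
In the residual graph, reachable from Plant: {Plant, x3, x4, x6}.
Min-cut edges: Plant→x1 (2), Plant→x2 (6), x3→x5 (2), x4→City (5), x6→City (2); capacity 2 + 6 + 2 + 5 + 2 = 17.
Cut capacity 18 exceeds the max flow 17, so it is not minimum.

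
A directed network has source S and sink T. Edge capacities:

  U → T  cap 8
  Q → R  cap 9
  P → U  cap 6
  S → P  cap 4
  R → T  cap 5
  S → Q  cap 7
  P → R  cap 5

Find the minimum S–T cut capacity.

9

Augment S→P→R→T: bottleneck 4, flow now 4.
Augment S→Q→R→T: bottleneck 1, flow now 5.
Augment S→Q→R→P→U→T: bottleneck 4, flow now 9. (uses reverse residual edge)
No augmenting path remains; maximum flow = 9.
By max-flow min-cut, the minimum cut capacity equals the max flow.
In the residual graph, reachable from S: {S, Q, R}.
Min-cut edges: S→P (4), R→T (5); capacity 4 + 5 = 9.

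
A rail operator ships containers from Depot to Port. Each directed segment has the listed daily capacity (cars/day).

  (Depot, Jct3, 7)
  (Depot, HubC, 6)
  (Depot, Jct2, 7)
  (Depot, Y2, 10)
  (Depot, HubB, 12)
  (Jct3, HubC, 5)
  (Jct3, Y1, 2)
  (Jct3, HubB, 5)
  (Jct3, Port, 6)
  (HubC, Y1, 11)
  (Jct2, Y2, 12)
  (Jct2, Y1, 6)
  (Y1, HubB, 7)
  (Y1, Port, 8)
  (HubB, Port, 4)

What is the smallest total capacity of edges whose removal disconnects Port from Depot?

Augment Depot→Jct3→Port: bottleneck 6, flow now 6.
Augment Depot→HubB→Port: bottleneck 4, flow now 10.
Augment Depot→Jct3→Y1→Port: bottleneck 1, flow now 11.
Augment Depot→HubC→Y1→Port: bottleneck 6, flow now 17.
Augment Depot→Jct2→Y1→Port: bottleneck 1, flow now 18.
No augmenting path remains; maximum flow = 18.
By max-flow min-cut, the minimum cut capacity equals the max flow.
In the residual graph, reachable from Depot: {Depot, Jct3, HubC, Jct2, Y2, Y1, HubB}.
Min-cut edges: Jct3→Port (6), Y1→Port (8), HubB→Port (4); capacity 6 + 8 + 4 = 18.

18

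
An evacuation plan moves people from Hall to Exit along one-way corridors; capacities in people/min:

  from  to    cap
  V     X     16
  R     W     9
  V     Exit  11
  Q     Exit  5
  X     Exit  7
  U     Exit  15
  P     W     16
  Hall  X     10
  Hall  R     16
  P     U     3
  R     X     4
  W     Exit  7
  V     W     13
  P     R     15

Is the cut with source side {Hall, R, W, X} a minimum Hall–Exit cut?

Yes — it is a minimum cut (capacity 14).

Given cut capacity: 7 + 7 = 14.
Augment Hall→X→Exit: bottleneck 7, flow now 7.
Augment Hall→R→W→Exit: bottleneck 7, flow now 14.
No augmenting path remains; maximum flow = 14.
Cut capacity 14 equals the max flow, so it is a minimum cut.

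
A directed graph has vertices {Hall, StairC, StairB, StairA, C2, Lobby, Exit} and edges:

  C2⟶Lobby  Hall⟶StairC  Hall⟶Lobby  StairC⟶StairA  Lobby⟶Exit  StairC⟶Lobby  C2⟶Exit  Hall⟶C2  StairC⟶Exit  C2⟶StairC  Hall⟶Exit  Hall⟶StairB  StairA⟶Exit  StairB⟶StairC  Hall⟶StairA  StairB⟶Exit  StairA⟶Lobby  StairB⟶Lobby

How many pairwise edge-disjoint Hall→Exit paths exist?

6

Assign every edge capacity 1; by Menger, the answer equals the max flow.
Path Hall→Exit (+1); total 1.
Path Hall→StairC→Exit (+1); total 2.
Path Hall→StairB→Exit (+1); total 3.
Path Hall→StairA→Exit (+1); total 4.
Path Hall→C2→Exit (+1); total 5.
Path Hall→Lobby→Exit (+1); total 6.
No residual Hall→Exit path; max flow = 6.
Certifying cut of size 6: {Hall→C2, Hall→Exit, Hall→Lobby, Hall→StairA, Hall→StairB, Hall→StairC}.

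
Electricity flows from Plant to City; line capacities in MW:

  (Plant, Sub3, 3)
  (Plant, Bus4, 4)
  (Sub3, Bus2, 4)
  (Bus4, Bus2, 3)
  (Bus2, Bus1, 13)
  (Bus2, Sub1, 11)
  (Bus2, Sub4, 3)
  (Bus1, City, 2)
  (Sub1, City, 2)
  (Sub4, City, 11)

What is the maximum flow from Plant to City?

6

Augment Plant→Sub3→Bus2→Bus1→City: bottleneck 2, flow now 2.
Augment Plant→Sub3→Bus2→Sub1→City: bottleneck 1, flow now 3.
Augment Plant→Bus4→Bus2→Sub1→City: bottleneck 1, flow now 4.
Augment Plant→Bus4→Bus2→Sub4→City: bottleneck 2, flow now 6.
No augmenting path remains; maximum flow = 6.
In the residual graph, reachable from Plant: {Plant, Bus4}.
Min-cut edges: Plant→Sub3 (3), Bus4→Bus2 (3); capacity 3 + 3 = 6.
This cut is saturated, so no flow can exceed 6.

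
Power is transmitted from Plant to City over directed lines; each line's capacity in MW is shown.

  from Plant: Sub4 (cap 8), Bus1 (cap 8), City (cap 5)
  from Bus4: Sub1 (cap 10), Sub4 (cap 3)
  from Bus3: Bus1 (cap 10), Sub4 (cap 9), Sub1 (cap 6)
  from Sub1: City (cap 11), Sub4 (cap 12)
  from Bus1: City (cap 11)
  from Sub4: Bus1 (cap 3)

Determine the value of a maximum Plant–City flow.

16

Augment Plant→City: bottleneck 5, flow now 5.
Augment Plant→Bus1→City: bottleneck 8, flow now 13.
Augment Plant→Sub4→Bus1→City: bottleneck 3, flow now 16.
No augmenting path remains; maximum flow = 16.
In the residual graph, reachable from Plant: {Plant, Sub4}.
Min-cut edges: Plant→Bus1 (8), Plant→City (5), Sub4→Bus1 (3); capacity 8 + 5 + 3 = 16.
This cut is saturated, so no flow can exceed 16.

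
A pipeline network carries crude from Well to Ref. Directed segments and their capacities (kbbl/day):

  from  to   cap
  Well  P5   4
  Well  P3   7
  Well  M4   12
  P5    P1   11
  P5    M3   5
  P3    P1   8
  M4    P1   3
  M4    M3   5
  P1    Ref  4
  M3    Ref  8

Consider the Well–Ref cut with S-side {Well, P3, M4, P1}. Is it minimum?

Given cut capacity: 4 + 5 + 4 = 13.
Augment Well→P5→P1→Ref: bottleneck 4, flow now 4.
Augment Well→M4→M3→Ref: bottleneck 5, flow now 9.
Augment Well→P3→P1→P5→M3→Ref: bottleneck 3, flow now 12. (uses reverse residual edge)
No augmenting path remains; maximum flow = 12.
In the residual graph, reachable from Well: {Well, P5, P3, M4, P1, M3}.
Min-cut edges: P1→Ref (4), M3→Ref (8); capacity 4 + 8 = 12.
Cut capacity 13 exceeds the max flow 12, so it is not minimum.

No — its capacity is 13, but the minimum cut has capacity 12.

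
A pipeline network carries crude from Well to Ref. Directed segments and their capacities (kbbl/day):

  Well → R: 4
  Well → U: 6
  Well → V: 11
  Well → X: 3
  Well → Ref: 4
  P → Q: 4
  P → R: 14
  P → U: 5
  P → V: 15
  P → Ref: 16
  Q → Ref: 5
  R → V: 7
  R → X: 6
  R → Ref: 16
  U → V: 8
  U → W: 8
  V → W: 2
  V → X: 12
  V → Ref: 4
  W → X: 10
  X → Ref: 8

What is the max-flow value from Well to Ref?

20

Augment Well→Ref: bottleneck 4, flow now 4.
Augment Well→R→Ref: bottleneck 4, flow now 8.
Augment Well→V→Ref: bottleneck 4, flow now 12.
Augment Well→X→Ref: bottleneck 3, flow now 15.
Augment Well→V→X→Ref: bottleneck 5, flow now 20.
No augmenting path remains; maximum flow = 20.
In the residual graph, reachable from Well: {Well, U, V, W, X}.
Min-cut edges: Well→R (4), Well→Ref (4), V→Ref (4), X→Ref (8); capacity 4 + 4 + 4 + 8 = 20.
This cut is saturated, so no flow can exceed 20.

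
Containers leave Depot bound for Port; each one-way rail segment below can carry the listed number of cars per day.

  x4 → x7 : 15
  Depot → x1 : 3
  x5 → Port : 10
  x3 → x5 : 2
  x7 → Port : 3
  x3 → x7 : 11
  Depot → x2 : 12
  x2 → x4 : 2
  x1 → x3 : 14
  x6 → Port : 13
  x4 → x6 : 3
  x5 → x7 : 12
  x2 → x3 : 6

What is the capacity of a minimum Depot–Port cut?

7

Augment Depot→x1→x3→x5→Port: bottleneck 2, flow now 2.
Augment Depot→x1→x3→x7→Port: bottleneck 1, flow now 3.
Augment Depot→x2→x3→x7→Port: bottleneck 2, flow now 5.
Augment Depot→x2→x4→x6→Port: bottleneck 2, flow now 7.
No augmenting path remains; maximum flow = 7.
By max-flow min-cut, the minimum cut capacity equals the max flow.
In the residual graph, reachable from Depot: {Depot, x1, x2, x3, x7}.
Min-cut edges: x2→x4 (2), x3→x5 (2), x7→Port (3); capacity 2 + 2 + 3 = 7.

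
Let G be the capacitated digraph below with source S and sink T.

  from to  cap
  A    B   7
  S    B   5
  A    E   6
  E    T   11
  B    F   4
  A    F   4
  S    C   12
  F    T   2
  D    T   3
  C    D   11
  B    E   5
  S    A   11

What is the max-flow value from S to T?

Augment S→A→E→T: bottleneck 6, flow now 6.
Augment S→A→F→T: bottleneck 2, flow now 8.
Augment S→B→E→T: bottleneck 5, flow now 13.
Augment S→C→D→T: bottleneck 3, flow now 16.
No augmenting path remains; maximum flow = 16.
In the residual graph, reachable from S: {S, A, B, C, D, F}.
Min-cut edges: A→E (6), B→E (5), D→T (3), F→T (2); capacity 6 + 5 + 3 + 2 = 16.
This cut is saturated, so no flow can exceed 16.

16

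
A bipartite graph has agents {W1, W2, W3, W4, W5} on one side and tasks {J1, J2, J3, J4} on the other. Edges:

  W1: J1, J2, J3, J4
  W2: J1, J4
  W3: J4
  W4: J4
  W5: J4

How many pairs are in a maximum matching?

3

Unit-capacity flow: source→left, listed edges, right→sink; max matching = max flow.
Augmenting path W1→J1 (+1); matched 1.
Augmenting path W2→J4 (+1); matched 2.
Augmenting path W3→J4→W2→J1→W1→J2 (+1); matched 3.
No augmenting path remains; maximum matching = 3.
König certificate: {W1, W2, J4} is a vertex cover of size 3 (every listed pair touches it), so no matching can be larger.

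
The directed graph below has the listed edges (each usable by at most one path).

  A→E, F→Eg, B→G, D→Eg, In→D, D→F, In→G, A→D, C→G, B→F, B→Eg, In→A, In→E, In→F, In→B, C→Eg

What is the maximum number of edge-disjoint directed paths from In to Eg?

3

Assign every edge capacity 1; by Menger, the answer equals the max flow.
Path In→B→Eg (+1); total 1.
Path In→D→Eg (+1); total 2.
Path In→F→Eg (+1); total 3.
No residual In→Eg path; max flow = 3.
Certifying cut of size 3: {D→Eg, F→Eg, In→B}.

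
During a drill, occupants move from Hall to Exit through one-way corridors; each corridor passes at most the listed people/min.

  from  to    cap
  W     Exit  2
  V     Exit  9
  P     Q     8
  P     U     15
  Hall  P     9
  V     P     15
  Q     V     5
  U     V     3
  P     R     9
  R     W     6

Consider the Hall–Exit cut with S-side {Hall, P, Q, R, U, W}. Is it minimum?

No — its capacity is 10, but the minimum cut has capacity 9.

Given cut capacity: 5 + 3 + 2 = 10.
Augment Hall→P→Q→V→Exit: bottleneck 5, flow now 5.
Augment Hall→P→R→W→Exit: bottleneck 2, flow now 7.
Augment Hall→P→U→V→Exit: bottleneck 2, flow now 9.
No augmenting path remains; maximum flow = 9.
In the residual graph, reachable from Hall: {Hall}.
Min-cut edges: Hall→P (9); capacity 9 = 9.
Cut capacity 10 exceeds the max flow 9, so it is not minimum.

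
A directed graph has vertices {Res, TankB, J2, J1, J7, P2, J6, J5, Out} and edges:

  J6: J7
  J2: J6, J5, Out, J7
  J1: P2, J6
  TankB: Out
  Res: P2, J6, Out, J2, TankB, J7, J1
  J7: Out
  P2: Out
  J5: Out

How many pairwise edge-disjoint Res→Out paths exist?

Assign every edge capacity 1; by Menger, the answer equals the max flow.
Path Res→Out (+1); total 1.
Path Res→TankB→Out (+1); total 2.
Path Res→J2→Out (+1); total 3.
Path Res→J7→Out (+1); total 4.
Path Res→P2→Out (+1); total 5.
No residual Res→Out path; max flow = 5.
Certifying cut of size 5: {J7→Out, P2→Out, Res→J2, Res→Out, Res→TankB}.

5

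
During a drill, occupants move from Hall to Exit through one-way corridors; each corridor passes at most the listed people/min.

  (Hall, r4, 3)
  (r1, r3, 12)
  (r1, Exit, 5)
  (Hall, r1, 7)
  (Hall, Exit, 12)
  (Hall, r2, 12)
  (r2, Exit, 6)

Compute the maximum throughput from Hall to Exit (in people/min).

Augment Hall→Exit: bottleneck 12, flow now 12.
Augment Hall→r1→Exit: bottleneck 5, flow now 17.
Augment Hall→r2→Exit: bottleneck 6, flow now 23.
No augmenting path remains; maximum flow = 23.
In the residual graph, reachable from Hall: {Hall, r1, r2, r3, r4}.
Min-cut edges: Hall→Exit (12), r1→Exit (5), r2→Exit (6); capacity 12 + 5 + 6 = 23.
This cut is saturated, so no flow can exceed 23.

23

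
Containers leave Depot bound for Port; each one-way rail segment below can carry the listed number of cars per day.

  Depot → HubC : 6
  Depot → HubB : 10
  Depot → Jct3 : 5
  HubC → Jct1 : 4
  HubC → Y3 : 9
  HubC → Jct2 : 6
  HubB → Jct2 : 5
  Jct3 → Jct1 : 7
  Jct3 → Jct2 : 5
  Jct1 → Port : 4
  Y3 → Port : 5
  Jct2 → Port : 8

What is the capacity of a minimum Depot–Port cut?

16

Augment Depot→HubC→Jct1→Port: bottleneck 4, flow now 4.
Augment Depot→HubC→Y3→Port: bottleneck 2, flow now 6.
Augment Depot→HubB→Jct2→Port: bottleneck 5, flow now 11.
Augment Depot→Jct3→Jct2→Port: bottleneck 3, flow now 14.
Augment Depot→Jct3→Jct1→HubC→Y3→Port: bottleneck 2, flow now 16. (uses reverse residual edge)
No augmenting path remains; maximum flow = 16.
By max-flow min-cut, the minimum cut capacity equals the max flow.
In the residual graph, reachable from Depot: {Depot, HubB}.
Min-cut edges: Depot→HubC (6), Depot→Jct3 (5), HubB→Jct2 (5); capacity 6 + 5 + 5 = 16.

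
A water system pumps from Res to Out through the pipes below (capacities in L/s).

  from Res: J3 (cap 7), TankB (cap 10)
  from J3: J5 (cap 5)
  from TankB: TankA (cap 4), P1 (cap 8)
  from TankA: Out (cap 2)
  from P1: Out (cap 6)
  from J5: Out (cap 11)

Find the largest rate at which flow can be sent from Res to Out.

13

Augment Res→J3→J5→Out: bottleneck 5, flow now 5.
Augment Res→TankB→TankA→Out: bottleneck 2, flow now 7.
Augment Res→TankB→P1→Out: bottleneck 6, flow now 13.
No augmenting path remains; maximum flow = 13.
In the residual graph, reachable from Res: {Res, J3, TankB, TankA, P1}.
Min-cut edges: J3→J5 (5), TankA→Out (2), P1→Out (6); capacity 5 + 2 + 6 = 13.
This cut is saturated, so no flow can exceed 13.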